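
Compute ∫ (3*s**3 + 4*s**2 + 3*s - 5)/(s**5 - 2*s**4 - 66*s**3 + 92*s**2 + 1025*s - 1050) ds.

1241*log(s - 7)/1872 - 97*log(s - 5)/176 + 5*log(s - 1)/1008 + 59*log(s + 5)/144 - 527*log(s + 6)/1001 + C

Factor the denominator: (s - 7)*(s - 5)*(s - 1)*(s + 5)*(s + 6).
Partial-fraction decomposition: -527/(1001*(s + 6)) + 59/(144*(s + 5)) + 5/(1008*(s - 1)) - 97/(176*(s - 5)) + 1241/(1872*(s - 7)).
Integrate each term: A/(s−a) contributes A·log|s−a|.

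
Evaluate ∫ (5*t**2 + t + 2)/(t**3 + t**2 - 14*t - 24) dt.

43*log(t - 4)/21 - 10*log(t + 2)/3 + 44*log(t + 3)/7 + C

Factor the denominator: (t - 4)*(t + 2)*(t + 3).
Partial-fraction decomposition: 44/(7*(t + 3)) - 10/(3*(t + 2)) + 43/(21*(t - 4)).
Integrate each term: A/(t−a) contributes A·log|t−a|.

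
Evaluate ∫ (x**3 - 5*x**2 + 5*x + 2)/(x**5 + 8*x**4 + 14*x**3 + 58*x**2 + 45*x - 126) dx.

Factor the denominator: (x - 1)*(x + 2)*(x + 7)*(x**2 + 9).
Partial-fraction decomposition: (266*x - 1949)/(3770*(x**2 + 9)) - 621/(2320*(x + 7)) + 12/(65*(x + 2)) + 1/(80*(x - 1)).
Integrate each term; A/(x−a) gives A·log|x−a|; the (Bx+D)/(x²+p²) term gives a log and an atan.

log(x - 1)/80 + 12*log(x + 2)/65 - 621*log(x + 7)/2320 + 133*log(x**2 + 9)/3770 - 1949*atan(x/3)/11310 + C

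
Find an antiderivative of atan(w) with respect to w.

Use integration by parts with u = arctan(w), dv = dw.
Then du = 1/(w**2 + 1) dw.

w*atan(w) - log(w**2 + 1)/2 + C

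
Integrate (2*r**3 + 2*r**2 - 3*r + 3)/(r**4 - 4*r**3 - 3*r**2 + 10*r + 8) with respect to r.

151*log(r - 4)/50 - 7*log(r - 2)/6 + 11*log(r + 1)/75 - 2/(5*r + 5) + C

Factor the denominator: (r - 4)*(r - 2)*(r + 1)**2.
Partial-fraction decomposition: 11/(75*(r + 1)) + 2/(5*(r + 1)**2) - 7/(6*(r - 2)) + 151/(50*(r - 4)).
Integrate each term; A/(r−a) gives A·log|r−a|; A/(r−a)² gives −A/(r−a).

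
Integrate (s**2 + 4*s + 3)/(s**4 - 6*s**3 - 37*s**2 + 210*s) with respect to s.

Factor the denominator: s*(s - 7)*(s - 5)*(s + 6).
Partial-fraction decomposition: -5/(286*(s + 6)) - 24/(55*(s - 5)) + 40/(91*(s - 7)) + 1/(70*s).
Integrate each term: A/(s−a) contributes A·log|s−a|.

log(s)/70 + 40*log(s - 7)/91 - 24*log(s - 5)/55 - 5*log(s + 6)/286 + C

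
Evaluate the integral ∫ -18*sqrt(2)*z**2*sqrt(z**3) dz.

-4*sqrt(2)*(z**3)**(3/2) + C

Let u = 2*z**3, so du = (6*z**2) dz.
Rewriting, the integral becomes -3·∫ √u du = -3·(2/3)u^(3/2).
Substituting back, u = 2*z**3.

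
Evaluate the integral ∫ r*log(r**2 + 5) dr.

r**2*log(r**2 + 5)/2 - r**2/2 + 5*log(r**2 + 5)/2 + C

Let u = r**2 + 5, so du = (2*r) dr.
The integral becomes (1/2)·∫ log(u) du; integrate by parts with u′=log(u), dv′=du.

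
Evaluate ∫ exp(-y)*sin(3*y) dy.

-exp(-y)*sin(3*y)/10 - 3*exp(-y)*cos(3*y)/10 + C

Let I denote the integral. Integrate by parts with u = sin(3*y), dv = exp(-y) dy, so v = -exp(-y): I = -exp(-y)*sin(3*y) + 3·∫ exp(-y)*cos(3*y) dy.
Apply parts again with u = cos(3*y), dv = exp(-y) dy: ∫ exp(-y)*cos(3*y) dy = -exp(-y)*cos(3*y) − 3·I. Substituting back brings back I: I = -exp(-y)*sin(3*y) - 3*exp(-y)*cos(3*y) − 9·I.
Solving for I: (1 + 9)·I equals the remaining terms, so I = (1/10)·(-exp(-y)*sin(3*y) - 3*exp(-y)*cos(3*y)).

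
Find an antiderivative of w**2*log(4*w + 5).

w**3*log(4*w + 5)/3 - w**3/9 + 5*w**2/24 - 25*w/48 + 125*log(4*w + 5)/192 + C

Use integration by parts with u = log(4*w + 5), dv = w**2 dw.
Then du = 4/(4*w + 5) dw and v = w**3/3.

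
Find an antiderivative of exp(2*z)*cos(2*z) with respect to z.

Let I denote the integral. Integrate by parts with u = cos(2*z), dv = exp(2*z) dz, so v = exp(2*z)/2: I = exp(2*z)*cos(2*z)/2 + ∫ exp(2*z)*sin(2*z) dz.
Apply parts again with u = sin(2*z), dv = exp(2*z) dz: ∫ exp(2*z)*sin(2*z) dz = exp(2*z)*sin(2*z)/2 − I. Substituting back brings back I: I = exp(2*z)*sin(2*z)/2 + exp(2*z)*cos(2*z)/2 − I.
Solving for I: (1 + 1)·I equals the remaining terms, so I = (1/2)·(exp(2*z)*sin(2*z)/2 + exp(2*z)*cos(2*z)/2).

exp(2*z)*sin(2*z)/4 + exp(2*z)*cos(2*z)/4 + C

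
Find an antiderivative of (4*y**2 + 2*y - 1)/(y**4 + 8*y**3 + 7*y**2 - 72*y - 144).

Factor the denominator: (y - 3)*(y + 3)*(y + 4)**2.
Partial-fraction decomposition: 230/(49*(y + 4)) + 55/(7*(y + 4)**2) - 29/(6*(y + 3)) + 41/(294*(y - 3)).
Integrate each term; A/(y−a) gives A·log|y−a|; A/(y−a)² gives −A/(y−a).

41*log(y - 3)/294 - 29*log(y + 3)/6 + 230*log(y + 4)/49 - 55/(7*y + 28) + C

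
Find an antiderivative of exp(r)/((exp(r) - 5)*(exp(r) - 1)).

log(exp(r) - 5)/4 - log(exp(r) - 1)/4 + C

Let u = e^r, du = e^r dr.
The integral becomes ∫ du/((u-1)(u-5)); decompose into partial fractions.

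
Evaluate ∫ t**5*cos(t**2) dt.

t**4*sin(t**2)/2 + t**2*cos(t**2) - sin(t**2) + C

Let u = t², du = 2t dt; rewrite as (1/2)∫ u^2·cos(1u) du.
Now integrate by parts 2 times.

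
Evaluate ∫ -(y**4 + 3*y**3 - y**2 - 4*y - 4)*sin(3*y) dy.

y**4*cos(3*y)/3 - 4*y**3*sin(3*y)/9 + y**3*cos(3*y) - y**2*sin(3*y) - 7*y**2*cos(3*y)/9 + 14*y*sin(3*y)/27 - 2*y*cos(3*y) + 2*sin(3*y)/3 - 94*cos(3*y)/81 + C

Use integration by parts with u = y**4 + 3*y**3 - y**2 - 4*y - 4, dv = -sin(3*y) dy, so v = cos(3*y)/3.
Apply parts 4 times (tabular method): alternate signs, differentiate u down to 0, integrate dv up.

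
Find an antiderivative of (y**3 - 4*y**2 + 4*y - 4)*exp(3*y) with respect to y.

Use integration by parts with u = y**3 - 4*y**2 + 4*y - 4, dv = exp(3*y) dy, so v = exp(3*y)/3.
Apply parts 3 times (tabular method): alternate signs, differentiate u down to 0, integrate dv up.

(9*y**3 - 45*y**2 + 66*y - 58)*exp(3*y)/27 + C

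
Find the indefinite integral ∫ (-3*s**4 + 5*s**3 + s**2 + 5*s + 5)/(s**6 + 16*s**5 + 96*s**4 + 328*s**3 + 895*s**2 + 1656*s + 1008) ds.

-7*log(s + 1)/540 - 16429*log(s + 4)/5625 + 8899*log(s + 7)/3132 + 837*log(s**2 + 9)/18125 + 13133*atan(s/3)/108750 - 1087/(225*s + 900) + C

Factor the denominator: (s + 1)*(s + 4)**2*(s + 7)*(s**2 + 9).
Partial-fraction decomposition: (3348*s + 13133)/(36250*(s**2 + 9)) + 8899/(3132*(s + 7)) - 16429/(5625*(s + 4)) + 1087/(225*(s + 4)**2) - 7/(540*(s + 1)).
Integrate each term; A/(s−a) gives A·log|s−a|; the (Bs+D)/(s²+p²) term gives a log and an atan.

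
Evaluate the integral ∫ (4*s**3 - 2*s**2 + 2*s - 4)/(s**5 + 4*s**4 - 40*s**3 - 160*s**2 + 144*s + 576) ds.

5*log(s - 6)/24 - log(s - 2)/32 - 3*log(s + 2)/16 + 5*log(s + 4)/4 - 119*log(s + 6)/96 + C

Factor the denominator: (s - 6)*(s - 2)*(s + 2)*(s + 4)*(s + 6).
Partial-fraction decomposition: -119/(96*(s + 6)) + 5/(4*(s + 4)) - 3/(16*(s + 2)) - 1/(32*(s - 2)) + 5/(24*(s - 6)).
Integrate each term: A/(s−a) contributes A·log|s−a|.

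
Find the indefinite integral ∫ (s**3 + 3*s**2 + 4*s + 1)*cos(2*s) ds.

s**3*sin(2*s)/2 + 3*s**2*sin(2*s)/2 + 3*s**2*cos(2*s)/4 + 5*s*sin(2*s)/4 + 3*s*cos(2*s)/2 - sin(2*s)/4 + 5*cos(2*s)/8 + C

Use integration by parts with u = s**3 + 3*s**2 + 4*s + 1, dv = cos(2*s) ds, so v = sin(2*s)/2.
Apply parts 3 times (tabular method): alternate signs, differentiate u down to 0, integrate dv up.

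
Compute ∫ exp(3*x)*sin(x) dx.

3*exp(3*x)*sin(x)/10 - exp(3*x)*cos(x)/10 + C

Let I denote the integral. Integrate by parts with u = sin(x), dv = exp(3*x) dx, so v = exp(3*x)/3: I = exp(3*x)*sin(x)/3 − (1/3)·∫ exp(3*x)*cos(x) dx.
Apply parts again with u = cos(x), dv = exp(3*x) dx: ∫ exp(3*x)*cos(x) dx = exp(3*x)*cos(x)/3 + (1/3)·I. Substituting back brings back I: I = exp(3*x)*sin(x)/3 - exp(3*x)*cos(x)/9 − (1/9)·I.
Solving for I: (1 + 1/9)·I equals the remaining terms, so I = (9/10)·(exp(3*x)*sin(x)/3 - exp(3*x)*cos(x)/9).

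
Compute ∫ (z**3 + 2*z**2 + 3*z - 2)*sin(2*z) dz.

Use integration by parts with u = z**3 + 2*z**2 + 3*z - 2, dv = sin(2*z) dz, so v = -cos(2*z)/2.
Apply parts 3 times (tabular method): alternate signs, differentiate u down to 0, integrate dv up.

-z**3*cos(2*z)/2 + 3*z**2*sin(2*z)/4 - z**2*cos(2*z) + z*sin(2*z) - 3*z*cos(2*z)/4 + 3*sin(2*z)/8 + 3*cos(2*z)/2 + C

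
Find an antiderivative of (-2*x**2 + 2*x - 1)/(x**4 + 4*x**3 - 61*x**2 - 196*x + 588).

-17*log(x - 7)/182 + log(x - 2)/72 - 85*log(x + 6)/104 + 113*log(x + 7)/126 + C

Factor the denominator: (x - 7)*(x - 2)*(x + 6)*(x + 7).
Partial-fraction decomposition: 113/(126*(x + 7)) - 85/(104*(x + 6)) + 1/(72*(x - 2)) - 17/(182*(x - 7)).
Integrate each term: A/(x−a) contributes A·log|x−a|.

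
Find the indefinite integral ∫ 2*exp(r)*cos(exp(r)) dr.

2*sin(exp(r)) + C

Let u = exp(r), so du = (exp(r)) dr.
Rewriting, the integral becomes 2·∫ cos(u) du = 2·sin(u).
Substituting back, u = exp(r).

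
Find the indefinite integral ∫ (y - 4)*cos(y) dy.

y*sin(y) - 4*sin(y) + cos(y) + C

Use integration by parts with u = y - 4, dv = cos(y) dy, so v = sin(y).
Apply parts 1 times (tabular method): alternate signs, differentiate u down to 0, integrate dv up.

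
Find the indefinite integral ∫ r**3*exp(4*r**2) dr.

Let u = r², du = 2r dr; rewrite as (1/2)∫ u^1·exp(4u) du.
Now integrate by parts 1 time.

(4*r**2 - 1)*exp(4*r**2)/32 + C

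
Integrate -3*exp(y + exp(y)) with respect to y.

Let u = exp(y), so du = (exp(y)) dy.
Rewriting, the integral becomes -3·∫ e^u du = -3·e^u.
Substituting back, u = exp(y).

-3*exp(exp(y)) + C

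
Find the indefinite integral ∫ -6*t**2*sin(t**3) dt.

Let u = t**3, so du = (3*t**2) dt.
Rewriting, the integral becomes -2·∫ sin(u) du = -2·-cos(u).
Substituting back, u = t**3.

2*cos(t**3) + C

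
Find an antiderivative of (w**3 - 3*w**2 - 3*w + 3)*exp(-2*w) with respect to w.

Use integration by parts with u = w**3 - 3*w**2 - 3*w + 3, dv = exp(-2*w) dw, so v = -exp(-2*w)/2.
Apply parts 3 times (tabular method): alternate signs, differentiate u down to 0, integrate dv up.

(-4*w**3 + 6*w**2 + 18*w - 3)*exp(-2*w)/8 + C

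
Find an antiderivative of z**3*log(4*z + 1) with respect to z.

z**4*log(4*z + 1)/4 - z**4/16 + z**3/48 - z**2/128 + z/256 - log(4*z + 1)/1024 + C

Use integration by parts with u = log(4*z + 1), dv = z**3 dz.
Then du = 4/(4*z + 1) dz and v = z**4/4.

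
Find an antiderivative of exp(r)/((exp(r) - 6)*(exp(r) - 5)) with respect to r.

Let u = e^r, du = e^r dr.
The integral becomes ∫ du/((u-5)(u-6)); decompose into partial fractions.

log(exp(r) - 6) - log(exp(r) - 5) + C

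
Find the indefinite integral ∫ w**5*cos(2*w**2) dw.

Let u = w², du = 2w dw; rewrite as (1/2)∫ u^2·cos(2u) du.
Now integrate by parts 2 times.

w**4*sin(2*w**2)/4 + w**2*cos(2*w**2)/4 - sin(2*w**2)/8 + C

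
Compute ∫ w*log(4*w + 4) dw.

Use integration by parts with u = log(4*w + 4), dv = w dw.
Then du = 4/(4*w + 4) dw and v = w**2/2.

w**2*log(4*w + 4)/2 - w**2/4 + w/2 - log(w + 1)/2 + C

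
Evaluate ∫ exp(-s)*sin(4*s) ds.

Let I denote the integral. Integrate by parts with u = sin(4*s), dv = exp(-s) ds, so v = -exp(-s): I = -exp(-s)*sin(4*s) + 4·∫ exp(-s)*cos(4*s) ds.
Apply parts again with u = cos(4*s), dv = exp(-s) ds: ∫ exp(-s)*cos(4*s) ds = -exp(-s)*cos(4*s) − 4·I. Substituting back brings back I: I = -exp(-s)*sin(4*s) - 4*exp(-s)*cos(4*s) − 16·I.
Solving for I: (1 + 16)·I equals the remaining terms, so I = (1/17)·(-exp(-s)*sin(4*s) - 4*exp(-s)*cos(4*s)).

-exp(-s)*sin(4*s)/17 - 4*exp(-s)*cos(4*s)/17 + C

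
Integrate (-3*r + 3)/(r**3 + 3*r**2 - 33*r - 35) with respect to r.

log(r + 7)/3 - log(r**2 - 4*r - 5)/6 + C

Factor the denominator: (r - 5)*(r + 1)*(r + 7).
Partial-fraction decomposition: 1/(3*(r + 7)) - 1/(6*(r + 1)) - 1/(6*(r - 5)).
Integrate each term: A/(r−a) contributes A·log|r−a|.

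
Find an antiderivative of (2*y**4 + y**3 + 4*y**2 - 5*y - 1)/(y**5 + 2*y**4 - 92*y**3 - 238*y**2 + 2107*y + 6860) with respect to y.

1514173*log(y - 7)/1707552 + 177*log(y + 4)/121 - 1249*log(y + 5)/288 + 1563*log(y + 7)/392 - 5305/(1848*y - 12936) + C

Factor the denominator: (y - 7)**2*(y + 4)*(y + 5)*(y + 7).
Partial-fraction decomposition: 1563/(392*(y + 7)) - 1249/(288*(y + 5)) + 177/(121*(y + 4)) + 1514173/(1707552*(y - 7)) + 5305/(1848*(y - 7)**2).
Integrate each term; A/(y−a) gives A·log|y−a|; A/(y−a)² gives −A/(y−a).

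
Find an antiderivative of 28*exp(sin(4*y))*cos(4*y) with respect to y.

7*exp(sin(4*y)) + C

Let u = sin(4*y), so du = (4*cos(4*y)) dy.
Rewriting, the integral becomes 7·∫ e^u du = 7·e^u.
Substituting back, u = sin(4*y).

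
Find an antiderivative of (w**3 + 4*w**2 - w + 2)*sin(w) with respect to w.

Use integration by parts with u = w**3 + 4*w**2 - w + 2, dv = sin(w) dw, so v = -cos(w).
Apply parts 3 times (tabular method): alternate signs, differentiate u down to 0, integrate dv up.

-w**3*cos(w) + 3*w**2*sin(w) - 4*w**2*cos(w) + 8*w*sin(w) + 7*w*cos(w) - 7*sin(w) + 6*cos(w) + C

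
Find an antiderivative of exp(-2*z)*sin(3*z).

Let I denote the integral. Integrate by parts with u = sin(3*z), dv = exp(-2*z) dz, so v = -exp(-2*z)/2: I = -exp(-2*z)*sin(3*z)/2 + (3/2)·∫ exp(-2*z)*cos(3*z) dz.
Apply parts again with u = cos(3*z), dv = exp(-2*z) dz: ∫ exp(-2*z)*cos(3*z) dz = -exp(-2*z)*cos(3*z)/2 − (3/2)·I. Substituting back brings back I: I = -exp(-2*z)*sin(3*z)/2 - 3*exp(-2*z)*cos(3*z)/4 − (9/4)·I.
Solving for I: (1 + 9/4)·I equals the remaining terms, so I = (4/13)·(-exp(-2*z)*sin(3*z)/2 - 3*exp(-2*z)*cos(3*z)/4).

-2*exp(-2*z)*sin(3*z)/13 - 3*exp(-2*z)*cos(3*z)/13 + C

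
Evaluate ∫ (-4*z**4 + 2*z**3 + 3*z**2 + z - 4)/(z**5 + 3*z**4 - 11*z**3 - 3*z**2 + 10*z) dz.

-2*log(z)/5 - 19*log(z - 2)/21 + log(z - 1)/6 + log(z + 1)/3 - 671*log(z + 5)/210 + C

Factor the denominator: z*(z - 2)*(z - 1)*(z + 1)*(z + 5).
Partial-fraction decomposition: -671/(210*(z + 5)) + 1/(3*(z + 1)) + 1/(6*(z - 1)) - 19/(21*(z - 2)) - 2/(5*z).
Integrate each term: A/(z−a) contributes A·log|z−a|.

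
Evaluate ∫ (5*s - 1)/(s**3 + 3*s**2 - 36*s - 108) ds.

Factor the denominator: (s - 6)*(s + 3)*(s + 6).
Partial-fraction decomposition: -31/(36*(s + 6)) + 16/(27*(s + 3)) + 29/(108*(s - 6)).
Integrate each term: A/(s−a) contributes A·log|s−a|.

29*log(s - 6)/108 + 16*log(s + 3)/27 - 31*log(s + 6)/36 + C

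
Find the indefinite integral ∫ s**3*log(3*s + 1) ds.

s**4*log(3*s + 1)/4 - s**4/16 + s**3/36 - s**2/72 + s/108 - log(3*s + 1)/324 + C

Use integration by parts with u = log(3*s + 1), dv = s**3 ds.
Then du = 3/(3*s + 1) ds and v = s**4/4.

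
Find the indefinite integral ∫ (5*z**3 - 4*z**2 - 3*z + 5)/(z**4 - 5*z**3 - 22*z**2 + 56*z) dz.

Factor the denominator: z*(z - 7)*(z - 2)*(z + 4).
Partial-fraction decomposition: 367/(264*(z + 4)) - 23/(60*(z - 2)) + 1503/(385*(z - 7)) + 5/(56*z).
Integrate each term: A/(z−a) contributes A·log|z−a|.

5*log(z)/56 + 1503*log(z - 7)/385 - 23*log(z - 2)/60 + 367*log(z + 4)/264 + C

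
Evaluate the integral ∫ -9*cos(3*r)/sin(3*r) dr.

-3*log(sin(3*r)) + C

Let u = sin(3*r), so du = (3*cos(3*r)) dr.
Rewriting, the integral becomes -3·∫ 1/u du = -3·log(u).
Substituting back, u = sin(3*r).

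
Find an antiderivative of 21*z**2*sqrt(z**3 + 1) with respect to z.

Let u = z**3 + 1, so du = (3*z**2) dz.
Rewriting, the integral becomes 7·∫ √u du = 7·(2/3)u^(3/2).
Substituting back, u = z**3 + 1.

14*(z**3 + 1)**(3/2)/3 + C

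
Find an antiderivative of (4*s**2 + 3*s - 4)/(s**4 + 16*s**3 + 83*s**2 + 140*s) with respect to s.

-log(s)/35 - 4*log(s + 4) + 81*log(s + 5)/10 - 57*log(s + 7)/14 + C

Factor the denominator: s*(s + 4)*(s + 5)*(s + 7).
Partial-fraction decomposition: -57/(14*(s + 7)) + 81/(10*(s + 5)) - 4/(s + 4) - 1/(35*s).
Integrate each term: A/(s−a) contributes A·log|s−a|.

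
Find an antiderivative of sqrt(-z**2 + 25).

z*sqrt(-z**2 + 25)/2 + 25*asin(z/5)/2 + C

Substitute z = 5·sin(θ), so dz = 5·cos(θ) dθ and the radical becomes sqrt(-z**2 + 25) = 5·cos(θ) by the Pythagorean identity.
Integrate the resulting trig expression in θ, then back-substitute θ = asin(z/5), sin(θ) = z/5, cos(θ) = sqrt(-z**2 + 25)/5 (absorbing any constant into C).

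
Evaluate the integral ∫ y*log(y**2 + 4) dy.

y**2*log(y**2 + 4)/2 - y**2/2 + 2*log(y**2 + 4) + C

Let u = y**2 + 4, so du = (2*y) dy.
The integral becomes (1/2)·∫ log(u) du; integrate by parts with u′=log(u), dv′=du.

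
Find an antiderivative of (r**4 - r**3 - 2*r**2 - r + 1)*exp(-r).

(-r**4 - 3*r**3 - 7*r**2 - 13*r - 14)*exp(-r) + C

Use integration by parts with u = r**4 - r**3 - 2*r**2 - r + 1, dv = exp(-r) dr, so v = -exp(-r).
Apply parts 4 times (tabular method): alternate signs, differentiate u down to 0, integrate dv up.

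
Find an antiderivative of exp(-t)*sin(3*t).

Let I denote the integral. Integrate by parts with u = sin(3*t), dv = exp(-t) dt, so v = -exp(-t): I = -exp(-t)*sin(3*t) + 3·∫ exp(-t)*cos(3*t) dt.
Apply parts again with u = cos(3*t), dv = exp(-t) dt: ∫ exp(-t)*cos(3*t) dt = -exp(-t)*cos(3*t) − 3·I. Substituting back brings back I: I = -exp(-t)*sin(3*t) - 3*exp(-t)*cos(3*t) − 9·I.
Solving for I: (1 + 9)·I equals the remaining terms, so I = (1/10)·(-exp(-t)*sin(3*t) - 3*exp(-t)*cos(3*t)).

-exp(-t)*sin(3*t)/10 - 3*exp(-t)*cos(3*t)/10 + C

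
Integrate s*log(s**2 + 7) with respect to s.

Let u = s**2 + 7, so du = (2*s) ds.
The integral becomes (1/2)·∫ log(u) du; integrate by parts with u′=log(u), dv′=du.

s**2*log(s**2 + 7)/2 - s**2/2 + 7*log(s**2 + 7)/2 + C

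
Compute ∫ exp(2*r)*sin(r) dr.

2*exp(2*r)*sin(r)/5 - exp(2*r)*cos(r)/5 + C

Let I denote the integral. Integrate by parts with u = sin(r), dv = exp(2*r) dr, so v = exp(2*r)/2: I = exp(2*r)*sin(r)/2 − (1/2)·∫ exp(2*r)*cos(r) dr.
Apply parts again with u = cos(r), dv = exp(2*r) dr: ∫ exp(2*r)*cos(r) dr = exp(2*r)*cos(r)/2 + (1/2)·I. Substituting back brings back I: I = exp(2*r)*sin(r)/2 - exp(2*r)*cos(r)/4 − (1/4)·I.
Solving for I: (1 + 1/4)·I equals the remaining terms, so I = (4/5)·(exp(2*r)*sin(r)/2 - exp(2*r)*cos(r)/4).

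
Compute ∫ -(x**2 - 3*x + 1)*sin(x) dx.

x**2*cos(x) - 2*x*sin(x) - 3*x*cos(x) + 3*sin(x) - cos(x) + C

Use integration by parts with u = x**2 - 3*x + 1, dv = -sin(x) dx, so v = cos(x).
Apply parts 2 times (tabular method): alternate signs, differentiate u down to 0, integrate dv up.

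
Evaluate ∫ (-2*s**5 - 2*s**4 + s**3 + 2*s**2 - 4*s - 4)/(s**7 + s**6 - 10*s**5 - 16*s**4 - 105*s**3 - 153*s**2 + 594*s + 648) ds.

Factor the denominator: (s - 4)*(s - 2)*(s + 1)*(s + 3)**2*(s**2 + 9).
Partial-fraction decomposition: -(1273*s + 95067)/(175500*(s**2 + 9)) + 42649/(264600*(s + 3)) - 323/(1260*(s + 3)**2) + 1/(600*(s + 1)) + 46/(975*(s - 2)) - 1242/(6125*(s - 4)).
Integrate each term; A/(s−a) gives A·log|s−a|; the (Bs+D)/(s²+p²) term gives a log and an atan.

-1242*log(s - 4)/6125 + 46*log(s - 2)/975 + log(s + 1)/600 + 42649*log(s + 3)/264600 - 1273*log(s**2 + 9)/351000 - 3521*atan(s/3)/19500 + 323/(1260*s + 3780) + C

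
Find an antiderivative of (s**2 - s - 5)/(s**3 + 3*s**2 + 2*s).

Factor the denominator: s*(s + 1)*(s + 2).
Partial-fraction decomposition: 1/(2*(s + 2)) + 3/(s + 1) - 5/(2*s).
Integrate each term: A/(s−a) contributes A·log|s−a|.

-5*log(s)/2 + 3*log(s + 1) + log(s + 2)/2 + C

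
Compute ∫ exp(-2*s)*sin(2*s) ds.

-exp(-2*s)*sin(2*s)/4 - exp(-2*s)*cos(2*s)/4 + C

Let I denote the integral. Integrate by parts with u = sin(2*s), dv = exp(-2*s) ds, so v = -exp(-2*s)/2: I = -exp(-2*s)*sin(2*s)/2 + ∫ exp(-2*s)*cos(2*s) ds.
Apply parts again with u = cos(2*s), dv = exp(-2*s) ds: ∫ exp(-2*s)*cos(2*s) ds = -exp(-2*s)*cos(2*s)/2 − I. Substituting back brings back I: I = -exp(-2*s)*sin(2*s)/2 - exp(-2*s)*cos(2*s)/2 − I.
Solving for I: (1 + 1)·I equals the remaining terms, so I = (1/2)·(-exp(-2*s)*sin(2*s)/2 - exp(-2*s)*cos(2*s)/2).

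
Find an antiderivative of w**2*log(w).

Use integration by parts with u = log(w), dv = w**2 dw.
Then du = 1/w dw and v = w**3/3.

w**3*log(w)/3 - w**3/9 + C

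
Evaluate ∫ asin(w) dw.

Use integration by parts with u = arcsin(w), dv = dw.
Then du = 1/sqrt(-w**2 + 1) dw.

w*asin(w) + sqrt(-w**2 + 1) + C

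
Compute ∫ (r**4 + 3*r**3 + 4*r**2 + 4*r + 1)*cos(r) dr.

r**4*sin(r) + 3*r**3*sin(r) + 4*r**3*cos(r) - 8*r**2*sin(r) + 9*r**2*cos(r) - 14*r*sin(r) - 16*r*cos(r) + 17*sin(r) - 14*cos(r) + C

Use integration by parts with u = r**4 + 3*r**3 + 4*r**2 + 4*r + 1, dv = cos(r) dr, so v = sin(r).
Apply parts 4 times (tabular method): alternate signs, differentiate u down to 0, integrate dv up.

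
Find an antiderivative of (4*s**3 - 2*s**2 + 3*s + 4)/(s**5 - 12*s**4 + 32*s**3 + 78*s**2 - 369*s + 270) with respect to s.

814*log(s - 6)/135 - 469*log(s - 5)/64 + 103*log(s - 3)/72 - 9*log(s - 1)/160 - 131*log(s + 3)/1728 + C

Factor the denominator: (s - 6)*(s - 5)*(s - 3)*(s - 1)*(s + 3).
Partial-fraction decomposition: -131/(1728*(s + 3)) - 9/(160*(s - 1)) + 103/(72*(s - 3)) - 469/(64*(s - 5)) + 814/(135*(s - 6)).
Integrate each term: A/(s−a) contributes A·log|s−a|.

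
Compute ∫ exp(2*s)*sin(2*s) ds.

Let I denote the integral. Integrate by parts with u = sin(2*s), dv = exp(2*s) ds, so v = exp(2*s)/2: I = exp(2*s)*sin(2*s)/2 − ∫ exp(2*s)*cos(2*s) ds.
Apply parts again with u = cos(2*s), dv = exp(2*s) ds: ∫ exp(2*s)*cos(2*s) ds = exp(2*s)*cos(2*s)/2 + I. Substituting back brings back I: I = exp(2*s)*sin(2*s)/2 - exp(2*s)*cos(2*s)/2 − I.
Solving for I: (1 + 1)·I equals the remaining terms, so I = (1/2)·(exp(2*s)*sin(2*s)/2 - exp(2*s)*cos(2*s)/2).

exp(2*s)*sin(2*s)/4 - exp(2*s)*cos(2*s)/4 + C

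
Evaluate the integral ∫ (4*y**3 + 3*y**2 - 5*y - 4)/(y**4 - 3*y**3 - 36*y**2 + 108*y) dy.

Factor the denominator: y*(y - 6)*(y - 3)*(y + 6).
Partial-fraction decomposition: 365/(324*(y + 6)) - 116/(81*(y - 3)) + 469/(108*(y - 6)) - 1/(27*y).
Integrate each term: A/(y−a) contributes A·log|y−a|.

-log(y)/27 + 469*log(y - 6)/108 - 116*log(y - 3)/81 + 365*log(y + 6)/324 + C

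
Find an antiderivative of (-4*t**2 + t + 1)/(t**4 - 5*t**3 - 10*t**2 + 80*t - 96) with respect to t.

-59*log(t - 4)/16 + 32*log(t - 3)/7 - 13*log(t - 2)/12 + 67*log(t + 4)/336 + C

Factor the denominator: (t - 4)*(t - 3)*(t - 2)*(t + 4).
Partial-fraction decomposition: 67/(336*(t + 4)) - 13/(12*(t - 2)) + 32/(7*(t - 3)) - 59/(16*(t - 4)).
Integrate each term: A/(t−a) contributes A·log|t−a|.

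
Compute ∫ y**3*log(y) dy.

Use integration by parts with u = log(y), dv = y**3 dy.
Then du = 1/y dy and v = y**4/4.

y**4*log(y)/4 - y**4/16 + C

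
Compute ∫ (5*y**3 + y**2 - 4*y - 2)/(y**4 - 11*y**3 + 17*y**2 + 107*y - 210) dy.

Factor the denominator: (y - 7)*(y - 5)*(y - 2)*(y + 3).
Partial-fraction decomposition: 29/(100*(y + 3)) + 34/(75*(y - 2)) - 157/(12*(y - 5)) + 867/(50*(y - 7)).
Integrate each term: A/(y−a) contributes A·log|y−a|.

867*log(y - 7)/50 - 157*log(y - 5)/12 + 34*log(y - 2)/75 + 29*log(y + 3)/100 + C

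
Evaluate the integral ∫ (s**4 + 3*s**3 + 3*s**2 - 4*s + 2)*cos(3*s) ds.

s**4*sin(3*s)/3 + s**3*sin(3*s) + 4*s**3*cos(3*s)/9 + 5*s**2*sin(3*s)/9 + s**2*cos(3*s) - 2*s*sin(3*s) + 10*s*cos(3*s)/27 + 44*sin(3*s)/81 - 2*cos(3*s)/3 + C

Use integration by parts with u = s**4 + 3*s**3 + 3*s**2 - 4*s + 2, dv = cos(3*s) ds, so v = sin(3*s)/3.
Apply parts 4 times (tabular method): alternate signs, differentiate u down to 0, integrate dv up.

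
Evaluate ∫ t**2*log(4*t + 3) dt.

Use integration by parts with u = log(4*t + 3), dv = t**2 dt.
Then du = 4/(4*t + 3) dt and v = t**3/3.

t**3*log(4*t + 3)/3 - t**3/9 + t**2/8 - 3*t/16 + 9*log(4*t + 3)/64 + C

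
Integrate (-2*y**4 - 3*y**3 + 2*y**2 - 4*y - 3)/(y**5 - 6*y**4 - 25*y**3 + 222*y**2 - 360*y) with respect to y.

Factor the denominator: y*(y - 5)*(y - 4)*(y - 3)*(y + 6).
Partial-fraction decomposition: -617/(1980*(y + 6)) - 40/(9*(y - 3)) + 691/(40*(y - 4)) - 799/(55*(y - 5)) + 1/(120*y).
Integrate each term: A/(y−a) contributes A·log|y−a|.

log(y)/120 - 799*log(y - 5)/55 + 691*log(y - 4)/40 - 40*log(y - 3)/9 - 617*log(y + 6)/1980 + C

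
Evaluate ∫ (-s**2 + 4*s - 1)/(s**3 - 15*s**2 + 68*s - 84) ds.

Factor the denominator: (s - 7)*(s - 6)*(s - 2).
Partial-fraction decomposition: 3/(20*(s - 2)) + 13/(4*(s - 6)) - 22/(5*(s - 7)).
Integrate each term: A/(s−a) contributes A·log|s−a|.

-22*log(s - 7)/5 + 13*log(s - 6)/4 + 3*log(s - 2)/20 + C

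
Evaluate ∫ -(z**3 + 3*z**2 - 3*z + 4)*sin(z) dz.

z**3*cos(z) - 3*z**2*sin(z) + 3*z**2*cos(z) - 6*z*sin(z) - 9*z*cos(z) + 9*sin(z) - 2*cos(z) + C

Use integration by parts with u = z**3 + 3*z**2 - 3*z + 4, dv = -sin(z) dz, so v = cos(z).
Apply parts 3 times (tabular method): alternate signs, differentiate u down to 0, integrate dv up.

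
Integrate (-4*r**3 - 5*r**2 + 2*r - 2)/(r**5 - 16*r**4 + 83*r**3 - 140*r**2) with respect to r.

-57*log(r)/9800 - 535*log(r - 7)/98 + 617*log(r - 5)/50 - 55*log(r - 4)/8 - 1/(70*r) + C

Factor the denominator: r**2*(r - 7)*(r - 5)*(r - 4).
Partial-fraction decomposition: -55/(8*(r - 4)) + 617/(50*(r - 5)) - 535/(98*(r - 7)) - 57/(9800*r) + 1/(70*r**2).
Integrate each term; A/(r−a) gives A·log|r−a|; A/(r−a)² gives −A/(r−a).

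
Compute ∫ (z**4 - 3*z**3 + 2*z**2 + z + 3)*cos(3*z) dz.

Use integration by parts with u = z**4 - 3*z**3 + 2*z**2 + z + 3, dv = cos(3*z) dz, so v = sin(3*z)/3.
Apply parts 4 times (tabular method): alternate signs, differentiate u down to 0, integrate dv up.

z**4*sin(3*z)/3 - z**3*sin(3*z) + 4*z**3*cos(3*z)/9 + 2*z**2*sin(3*z)/9 - z**2*cos(3*z) + z*sin(3*z) + 4*z*cos(3*z)/27 + 77*sin(3*z)/81 + cos(3*z)/3 + C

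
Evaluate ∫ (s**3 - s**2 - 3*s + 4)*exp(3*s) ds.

(9*s**3 - 18*s**2 - 15*s + 41)*exp(3*s)/27 + C

Use integration by parts with u = s**3 - s**2 - 3*s + 4, dv = exp(3*s) ds, so v = exp(3*s)/3.
Apply parts 3 times (tabular method): alternate signs, differentiate u down to 0, integrate dv up.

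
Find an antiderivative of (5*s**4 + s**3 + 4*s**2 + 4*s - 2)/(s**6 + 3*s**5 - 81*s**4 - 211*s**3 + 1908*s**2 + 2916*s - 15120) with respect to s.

2095*log(s - 7)/4056 - 79*log(s - 4)/150 + 239*log(s - 3)/1296 - 57*log(s + 5)/16 + 2319077*log(s + 6)/684450 - 3191/(585*s + 3510) + C

Factor the denominator: (s - 7)*(s - 4)*(s - 3)*(s + 5)*(s + 6)**2.
Partial-fraction decomposition: 2319077/(684450*(s + 6)) + 3191/(585*(s + 6)**2) - 57/(16*(s + 5)) + 239/(1296*(s - 3)) - 79/(150*(s - 4)) + 2095/(4056*(s - 7)).
Integrate each term; A/(s−a) gives A·log|s−a|; A/(s−a)² gives −A/(s−a).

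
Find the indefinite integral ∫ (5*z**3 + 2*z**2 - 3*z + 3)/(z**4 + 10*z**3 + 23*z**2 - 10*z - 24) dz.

Factor the denominator: (z - 1)*(z + 1)*(z + 4)*(z + 6).
Partial-fraction decomposition: 141/(10*(z + 6)) - 91/(10*(z + 4)) - 1/(10*(z + 1)) + 1/(10*(z - 1)).
Integrate each term: A/(z−a) contributes A·log|z−a|.

log(z - 1)/10 - log(z + 1)/10 - 91*log(z + 4)/10 + 141*log(z + 6)/10 + C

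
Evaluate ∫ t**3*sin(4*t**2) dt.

-t**2*cos(4*t**2)/8 + sin(4*t**2)/32 + C

Let u = t², du = 2t dt; rewrite as (1/2)∫ u^1·sin(4u) du.
Now integrate by parts 1 time.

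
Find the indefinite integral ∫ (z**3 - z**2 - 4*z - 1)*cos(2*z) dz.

z**3*sin(2*z)/2 - z**2*sin(2*z)/2 + 3*z**2*cos(2*z)/4 - 11*z*sin(2*z)/4 - z*cos(2*z)/2 - sin(2*z)/4 - 11*cos(2*z)/8 + C

Use integration by parts with u = z**3 - z**2 - 4*z - 1, dv = cos(2*z) dz, so v = sin(2*z)/2.
Apply parts 3 times (tabular method): alternate signs, differentiate u down to 0, integrate dv up.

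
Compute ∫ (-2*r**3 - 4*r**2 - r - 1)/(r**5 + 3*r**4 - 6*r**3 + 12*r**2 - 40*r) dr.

log(r)/40 - 5*log(r - 2)/16 + 22*log(r + 5)/145 + 63*log(r**2 + 4)/928 - 143*atan(r/2)/464 + C

Factor the denominator: r*(r - 2)*(r + 5)*(r**2 + 4).
Partial-fraction decomposition: (63*r - 286)/(464*(r**2 + 4)) + 22/(145*(r + 5)) - 5/(16*(r - 2)) + 1/(40*r).
Integrate each term; A/(r−a) gives A·log|r−a|; the (Br+D)/(r²+p²) term gives a log and an atan.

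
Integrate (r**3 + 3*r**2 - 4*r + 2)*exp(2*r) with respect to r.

Use integration by parts with u = r**3 + 3*r**2 - 4*r + 2, dv = exp(2*r) dr, so v = exp(2*r)/2.
Apply parts 3 times (tabular method): alternate signs, differentiate u down to 0, integrate dv up.

(4*r**3 + 6*r**2 - 22*r + 19)*exp(2*r)/8 + C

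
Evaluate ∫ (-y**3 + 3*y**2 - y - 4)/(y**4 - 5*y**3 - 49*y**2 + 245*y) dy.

Factor the denominator: y*(y - 7)*(y - 5)*(y + 7).
Partial-fraction decomposition: -493/(1176*(y + 7)) + 59/(120*(y - 5)) - 207/(196*(y - 7)) - 4/(245*y).
Integrate each term: A/(y−a) contributes A·log|y−a|.

-4*log(y)/245 - 207*log(y - 7)/196 + 59*log(y - 5)/120 - 493*log(y + 7)/1176 + C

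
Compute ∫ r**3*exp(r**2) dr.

(r**2 - 1)*exp(r**2)/2 + C

Let u = r², du = 2r dr; rewrite as (1/2)∫ u^1·exp(1u) du.
Now integrate by parts 1 time.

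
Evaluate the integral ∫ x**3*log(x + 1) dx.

Use integration by parts with u = log(x + 1), dv = x**3 dx.
Then du = 1/(x + 1) dx and v = x**4/4.

x**4*log(x + 1)/4 - x**4/16 + x**3/12 - x**2/8 + x/4 - log(x + 1)/4 + C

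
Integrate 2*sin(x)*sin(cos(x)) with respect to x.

Let u = cos(x), so du = (-sin(x)) dx.
Rewriting, the integral becomes -2·∫ sin(u) du = -2·-cos(u).
Substituting back, u = cos(x).

2*cos(cos(x)) + C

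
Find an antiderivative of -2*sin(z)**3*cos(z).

Let u = sin(z), so du = (cos(z)) dz.
Rewriting, the integral becomes -2·∫ u^3 du = -2·u^4/4.
Substituting back, u = sin(z).

-sin(z)**4/2 + C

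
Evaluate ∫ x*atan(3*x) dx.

x**2*atan(3*x)/2 - x/6 + atan(3*x)/18 + C

Use integration by parts with u = arctan(3*x), dv = x dx.
Then du = 3/(9*x**2 + 1) dx.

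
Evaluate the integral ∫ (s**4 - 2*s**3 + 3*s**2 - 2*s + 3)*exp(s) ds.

Use integration by parts with u = s**4 - 2*s**3 + 3*s**2 - 2*s + 3, dv = exp(s) ds, so v = exp(s).
Apply parts 4 times (tabular method): alternate signs, differentiate u down to 0, integrate dv up.

(s**4 - 6*s**3 + 21*s**2 - 44*s + 47)*exp(s) + C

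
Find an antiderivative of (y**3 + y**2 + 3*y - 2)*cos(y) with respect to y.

y**3*sin(y) + y**2*sin(y) + 3*y**2*cos(y) - 3*y*sin(y) + 2*y*cos(y) - 4*sin(y) - 3*cos(y) + C

Use integration by parts with u = y**3 + y**2 + 3*y - 2, dv = cos(y) dy, so v = sin(y).
Apply parts 3 times (tabular method): alternate signs, differentiate u down to 0, integrate dv up.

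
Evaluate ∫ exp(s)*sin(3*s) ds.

exp(s)*sin(3*s)/10 - 3*exp(s)*cos(3*s)/10 + C

Let I denote the integral. Integrate by parts with u = sin(3*s), dv = exp(s) ds, so v = exp(s): I = exp(s)*sin(3*s) − 3·∫ exp(s)*cos(3*s) ds.
Apply parts again with u = cos(3*s), dv = exp(s) ds: ∫ exp(s)*cos(3*s) ds = exp(s)*cos(3*s) + 3·I. Substituting back brings back I: I = exp(s)*sin(3*s) - 3*exp(s)*cos(3*s) − 9·I.
Solving for I: (1 + 9)·I equals the remaining terms, so I = (1/10)·(exp(s)*sin(3*s) - 3*exp(s)*cos(3*s)).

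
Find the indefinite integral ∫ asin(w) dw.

w*asin(w) + sqrt(-w**2 + 1) + C

Use integration by parts with u = arcsin(w), dv = dw.
Then du = 1/sqrt(-w**2 + 1) dw.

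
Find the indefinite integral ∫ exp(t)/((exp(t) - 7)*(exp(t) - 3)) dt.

Let u = e^t, du = e^t dt.
The integral becomes ∫ du/((u-7)(u-3)); decompose into partial fractions.

log(exp(t) - 7)/4 - log(exp(t) - 3)/4 + C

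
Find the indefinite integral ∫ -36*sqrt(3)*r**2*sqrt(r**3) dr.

-8*sqrt(3)*(r**3)**(3/2) + C

Let u = 3*r**3, so du = (9*r**2) dr.
Rewriting, the integral becomes -4·∫ √u du = -4·(2/3)u^(3/2).
Substituting back, u = 3*r**3.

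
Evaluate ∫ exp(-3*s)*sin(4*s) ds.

Let I denote the integral. Integrate by parts with u = sin(4*s), dv = exp(-3*s) ds, so v = -exp(-3*s)/3: I = -exp(-3*s)*sin(4*s)/3 + (4/3)·∫ exp(-3*s)*cos(4*s) ds.
Apply parts again with u = cos(4*s), dv = exp(-3*s) ds: ∫ exp(-3*s)*cos(4*s) ds = -exp(-3*s)*cos(4*s)/3 − (4/3)·I. Substituting back brings back I: I = -exp(-3*s)*sin(4*s)/3 - 4*exp(-3*s)*cos(4*s)/9 − (16/9)·I.
Solving for I: (1 + 16/9)·I equals the remaining terms, so I = (9/25)·(-exp(-3*s)*sin(4*s)/3 - 4*exp(-3*s)*cos(4*s)/9).

-3*exp(-3*s)*sin(4*s)/25 - 4*exp(-3*s)*cos(4*s)/25 + C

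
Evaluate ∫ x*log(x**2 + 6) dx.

Let u = x**2 + 6, so du = (2*x) dx.
The integral becomes (1/2)·∫ log(u) du; integrate by parts with u′=log(u), dv′=du.

x**2*log(x**2 + 6)/2 - x**2/2 + 3*log(x**2 + 6) + C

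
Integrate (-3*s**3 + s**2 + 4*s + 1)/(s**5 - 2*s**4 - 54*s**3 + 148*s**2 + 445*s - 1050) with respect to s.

-787*log(s - 5)/6912 - 11*log(s - 2)/405 - 79*log(s + 3)/1280 + 1051*log(s + 7)/5184 + 329/(288*s - 1440) + C

Factor the denominator: (s - 5)**2*(s - 2)*(s + 3)*(s + 7).
Partial-fraction decomposition: 1051/(5184*(s + 7)) - 79/(1280*(s + 3)) - 11/(405*(s - 2)) - 787/(6912*(s - 5)) - 329/(288*(s - 5)**2).
Integrate each term; A/(s−a) gives A·log|s−a|; A/(s−a)² gives −A/(s−a).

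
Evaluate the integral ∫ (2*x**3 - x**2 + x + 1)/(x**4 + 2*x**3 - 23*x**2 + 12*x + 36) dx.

Factor the denominator: (x - 3)*(x - 2)*(x + 1)*(x + 6).
Partial-fraction decomposition: 473/(360*(x + 6)) - 1/(20*(x + 1)) - 5/(8*(x - 2)) + 49/(36*(x - 3)).
Integrate each term: A/(x−a) contributes A·log|x−a|.

49*log(x - 3)/36 - 5*log(x - 2)/8 - log(x + 1)/20 + 473*log(x + 6)/360 + C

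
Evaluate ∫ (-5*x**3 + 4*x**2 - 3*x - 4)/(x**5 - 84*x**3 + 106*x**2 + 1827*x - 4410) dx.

Factor the denominator: (x - 6)*(x - 5)*(x - 3)*(x + 7)**2.
Partial-fraction decomposition: 7123/(38025*(x + 7)) - 241/(195*(x + 7)**2) - 14/(75*(x - 3)) + 17/(9*(x - 5)) - 958/(507*(x - 6)).
Integrate each term; A/(x−a) gives A·log|x−a|; A/(x−a)² gives −A/(x−a).

-958*log(x - 6)/507 + 17*log(x - 5)/9 - 14*log(x - 3)/75 + 7123*log(x + 7)/38025 + 241/(195*x + 1365) + C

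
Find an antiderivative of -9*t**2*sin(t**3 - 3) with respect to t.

Let u = t**3 - 3, so du = (3*t**2) dt.
Rewriting, the integral becomes -3·∫ sin(u) du = -3·-cos(u).
Substituting back, u = t**3 - 3.

3*cos(t**3 - 3) + C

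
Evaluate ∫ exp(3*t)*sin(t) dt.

3*exp(3*t)*sin(t)/10 - exp(3*t)*cos(t)/10 + C

Let I denote the integral. Integrate by parts with u = sin(t), dv = exp(3*t) dt, so v = exp(3*t)/3: I = exp(3*t)*sin(t)/3 − (1/3)·∫ exp(3*t)*cos(t) dt.
Apply parts again with u = cos(t), dv = exp(3*t) dt: ∫ exp(3*t)*cos(t) dt = exp(3*t)*cos(t)/3 + (1/3)·I. Substituting back brings back I: I = exp(3*t)*sin(t)/3 - exp(3*t)*cos(t)/9 − (1/9)·I.
Solving for I: (1 + 1/9)·I equals the remaining terms, so I = (9/10)·(exp(3*t)*sin(t)/3 - exp(3*t)*cos(t)/9).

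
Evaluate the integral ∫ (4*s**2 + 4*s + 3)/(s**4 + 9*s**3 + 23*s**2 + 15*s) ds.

Factor the denominator: s*(s + 1)*(s + 3)*(s + 5).
Partial-fraction decomposition: -83/(40*(s + 5)) + 9/(4*(s + 3)) - 3/(8*(s + 1)) + 1/(5*s).
Integrate each term: A/(s−a) contributes A·log|s−a|.

log(s)/5 - 3*log(s + 1)/8 + 9*log(s + 3)/4 - 83*log(s + 5)/40 + C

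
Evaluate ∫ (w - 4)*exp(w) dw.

(w - 5)*exp(w) + C

Use integration by parts with u = w - 4, dv = exp(w) dw, so v = exp(w).
Apply parts 1 times (tabular method): alternate signs, differentiate u down to 0, integrate dv up.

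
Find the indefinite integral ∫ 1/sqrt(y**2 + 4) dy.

Substitute y = 2·tan(θ), so dy = 2·sec(θ)^2 dθ and the radical becomes sqrt(y**2 + 4) = 2·sec(θ) by the Pythagorean identity.
Integrate the resulting trig expression in θ, then back-substitute tan(θ) = y/2, sec(θ) = sqrt(y**2 + 4)/2 (absorbing any constant into C).

log(y + sqrt(y**2 + 4)) + C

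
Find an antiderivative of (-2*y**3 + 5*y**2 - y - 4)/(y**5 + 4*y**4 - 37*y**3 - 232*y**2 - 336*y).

Factor the denominator: y*(y - 7)*(y + 3)*(y + 4)**2.
Partial-fraction decomposition: -1561/(484*(y + 4)) - 52/(11*(y + 4)**2) + 49/(15*(y + 3)) - 226/(4235*(y - 7)) + 1/(84*y).
Integrate each term; A/(y−a) gives A·log|y−a|; A/(y−a)² gives −A/(y−a).

log(y)/84 - 226*log(y - 7)/4235 + 49*log(y + 3)/15 - 1561*log(y + 4)/484 + 52/(11*y + 44) + C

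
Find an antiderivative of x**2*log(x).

x**3*log(x)/3 - x**3/9 + C

Use integration by parts with u = log(x), dv = x**2 dx.
Then du = 1/x dx and v = x**3/3.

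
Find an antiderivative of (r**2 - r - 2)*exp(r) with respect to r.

Use integration by parts with u = r**2 - r - 2, dv = exp(r) dr, so v = exp(r).
Apply parts 2 times (tabular method): alternate signs, differentiate u down to 0, integrate dv up.

(r**2 - 3*r + 1)*exp(r) + C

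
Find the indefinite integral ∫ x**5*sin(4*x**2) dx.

-x**4*cos(4*x**2)/8 + x**2*sin(4*x**2)/16 + cos(4*x**2)/64 + C

Let u = x², du = 2x dx; rewrite as (1/2)∫ u^2·sin(4u) du.
Now integrate by parts 2 times.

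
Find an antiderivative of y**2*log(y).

y**3*log(y)/3 - y**3/9 + C

Use integration by parts with u = log(y), dv = y**2 dy.
Then du = 1/y dy and v = y**3/3.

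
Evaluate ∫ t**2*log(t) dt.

t**3*log(t)/3 - t**3/9 + C

Use integration by parts with u = log(t), dv = t**2 dt.
Then du = 1/t dt and v = t**3/3.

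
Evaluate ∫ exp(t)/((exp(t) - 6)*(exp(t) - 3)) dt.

log(exp(t) - 6)/3 - log(exp(t) - 3)/3 + C

Let u = e^t, du = e^t dt.
The integral becomes ∫ du/((u-3)(u-6)); decompose into partial fractions.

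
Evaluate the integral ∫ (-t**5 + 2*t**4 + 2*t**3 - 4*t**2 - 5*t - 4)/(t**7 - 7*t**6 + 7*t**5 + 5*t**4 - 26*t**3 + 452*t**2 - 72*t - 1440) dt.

Factor the denominator: (t - 5)*(t - 4)*(t - 2)*(t + 2)**2*(t**2 + 9).
Partial-fraction decomposition: (4677*t - 13267)/(71825*(t**2 + 9)) + 41521/(1192464*(t + 2)) - 19/(1092*(t + 2)**2) - 7/(624*(t - 2)) + 59/(225*(t - 4)) - 877/(2499*(t - 5)).
Integrate each term; A/(t−a) gives A·log|t−a|; the (Bt+D)/(t²+p²) term gives a log and an atan.

-877*log(t - 5)/2499 + 59*log(t - 4)/225 - 7*log(t - 2)/624 + 41521*log(t + 2)/1192464 + 4677*log(t**2 + 9)/143650 - 13267*atan(t/3)/215475 + 19/(1092*t + 2184) + C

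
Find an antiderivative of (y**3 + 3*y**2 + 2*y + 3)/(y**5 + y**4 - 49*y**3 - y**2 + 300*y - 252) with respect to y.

Factor the denominator: (y - 6)*(y - 2)*(y - 1)*(y + 3)*(y + 7).
Partial-fraction decomposition: -23/(416*(y + 7)) + 1/(240*(y + 3)) + 9/(160*(y - 1)) - 3/(20*(y - 2)) + 113/(780*(y - 6)).
Integrate each term: A/(y−a) contributes A·log|y−a|.

113*log(y - 6)/780 - 3*log(y - 2)/20 + 9*log(y - 1)/160 + log(y + 3)/240 - 23*log(y + 7)/416 + C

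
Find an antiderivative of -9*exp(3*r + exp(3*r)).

Let u = exp(3*r), so du = (3*exp(3*r)) dr.
Rewriting, the integral becomes -3·∫ e^u du = -3·e^u.
Substituting back, u = exp(3*r).

-3*exp(exp(3*r)) + C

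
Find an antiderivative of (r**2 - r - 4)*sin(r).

-r**2*cos(r) + 2*r*sin(r) + r*cos(r) - sin(r) + 6*cos(r) + C

Use integration by parts with u = r**2 - r - 4, dv = sin(r) dr, so v = -cos(r).
Apply parts 2 times (tabular method): alternate signs, differentiate u down to 0, integrate dv up.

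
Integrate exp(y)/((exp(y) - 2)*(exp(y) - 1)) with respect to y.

Let u = e^y, du = e^y dy.
The integral becomes ∫ du/((u-2)(u-1)); decompose into partial fractions.

log(exp(y) - 2) - log(exp(y) - 1) + C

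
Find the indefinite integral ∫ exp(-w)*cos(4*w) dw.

Let I denote the integral. Integrate by parts with u = cos(4*w), dv = exp(-w) dw, so v = -exp(-w): I = -exp(-w)*cos(4*w) − 4·∫ exp(-w)*sin(4*w) dw.
Apply parts again with u = sin(4*w), dv = exp(-w) dw: ∫ exp(-w)*sin(4*w) dw = -exp(-w)*sin(4*w) + 4·I. Substituting back brings back I: I = 4*exp(-w)*sin(4*w) - exp(-w)*cos(4*w) − 16·I.
Solving for I: (1 + 16)·I equals the remaining terms, so I = (1/17)·(4*exp(-w)*sin(4*w) - exp(-w)*cos(4*w)).

4*exp(-w)*sin(4*w)/17 - exp(-w)*cos(4*w)/17 + C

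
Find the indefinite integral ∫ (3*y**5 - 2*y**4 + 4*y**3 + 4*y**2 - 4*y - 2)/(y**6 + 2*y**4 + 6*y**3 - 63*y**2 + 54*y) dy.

Factor the denominator: y*(y - 2)*(y - 1)*(y + 3)*(y**2 + 9).
Partial-fraction decomposition: (5072*y - 2973)/(3510*(y**2 + 9)) + 953/(1080*(y + 3)) - 3/(40*(y - 1)) + 51/(65*(y - 2)) - 1/(27*y).
Integrate each term; A/(y−a) gives A·log|y−a|; the (By+D)/(y²+p²) term gives a log and an atan.

-log(y)/27 + 51*log(y - 2)/65 - 3*log(y - 1)/40 + 953*log(y + 3)/1080 + 1268*log(y**2 + 9)/1755 - 991*atan(y/3)/3510 + C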